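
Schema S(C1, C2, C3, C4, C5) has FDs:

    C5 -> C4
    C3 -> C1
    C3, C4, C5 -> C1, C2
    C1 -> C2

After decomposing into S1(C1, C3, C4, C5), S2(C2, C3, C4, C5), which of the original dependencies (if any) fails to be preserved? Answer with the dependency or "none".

C1 -> C2

Check C1 → C2: no single fragment contains all of {C1, C2}, and the restricted closure of {C1} across the fragments never reaches {C2}.
C5 → C4 is preserved.
C3 → C1 is preserved.
C3, C4, C5 → C1, C2 is preserved.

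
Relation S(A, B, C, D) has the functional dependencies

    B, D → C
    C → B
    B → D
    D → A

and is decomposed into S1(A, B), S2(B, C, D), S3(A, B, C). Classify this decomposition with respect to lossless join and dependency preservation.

Lossless test (chase): Rows 1 and 2 agree on B; apply B→D and equate their D entries. Rows 1 and 3 agree on B; apply B→D and equate their D entries. Rows 1 and 2 agree on D; apply D→A and equate their A entries. Rows 1 and 2 agree on B, D; apply B, D→C and equate their C entries. Row 1 is now all distinguished symbols — the join is lossless.
Dependency preservation: the restricted closure of {D} across the fragments never reaches {A}, so D → A cannot be enforced without a join — not preserved.

lossless but not dependency-preserving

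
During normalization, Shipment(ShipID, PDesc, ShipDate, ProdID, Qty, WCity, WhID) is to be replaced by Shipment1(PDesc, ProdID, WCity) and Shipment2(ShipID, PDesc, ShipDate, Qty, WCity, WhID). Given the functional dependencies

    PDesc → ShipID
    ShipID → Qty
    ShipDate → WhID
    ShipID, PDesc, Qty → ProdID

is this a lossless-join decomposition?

Yes

Common attributes: Shipment1 ∩ Shipment2 = {PDesc, WCity}.
Closure of {PDesc, WCity}: PDesc → ShipID applies, adding ShipID; ShipID → Qty applies, adding Qty; ShipID, PDesc, Qty → ProdID applies, adding ProdID. So (PDesc, WCity)⁺ = {ShipID, PDesc, ProdID, Qty, WCity}.
This closure contains every attribute of Shipment1, so Shipment1 ∩ Shipment2 → Shipment1. The join is lossless.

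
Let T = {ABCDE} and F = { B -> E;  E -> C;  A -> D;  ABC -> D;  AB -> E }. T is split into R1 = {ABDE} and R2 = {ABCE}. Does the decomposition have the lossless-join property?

Common attributes: R1 ∩ R2 = {ABE}.
Closure of {ABE}: E → C applies, adding C; A → D applies, adding D. So (ABE)⁺ = {ABCDE}.
This closure contains every attribute of R1, so R1 ∩ R2 → R1. The join is lossless.

Yes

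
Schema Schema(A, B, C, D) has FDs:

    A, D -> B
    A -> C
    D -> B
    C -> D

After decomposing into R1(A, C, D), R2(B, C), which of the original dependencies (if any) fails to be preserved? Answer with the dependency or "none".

D -> B

Check D → B: no single fragment contains all of {B, D}, and the restricted closure of {D} across the fragments never reaches {B}.
A, D → B is preserved.
A → C is preserved.
C → D is preserved.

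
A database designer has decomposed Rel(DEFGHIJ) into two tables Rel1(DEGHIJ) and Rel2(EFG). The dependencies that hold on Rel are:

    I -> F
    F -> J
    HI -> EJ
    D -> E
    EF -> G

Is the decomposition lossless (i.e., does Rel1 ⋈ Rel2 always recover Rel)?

No

Common attributes: Rel1 ∩ Rel2 = {EG}.
No dependency enlarges {EG}, so (EG)⁺ = {EG}.
The closure contains neither all of Rel1 = {DEGHIJ} nor all of Rel2 = {EFG}, so the common attributes are not a superkey of either fragment. The join is lossy.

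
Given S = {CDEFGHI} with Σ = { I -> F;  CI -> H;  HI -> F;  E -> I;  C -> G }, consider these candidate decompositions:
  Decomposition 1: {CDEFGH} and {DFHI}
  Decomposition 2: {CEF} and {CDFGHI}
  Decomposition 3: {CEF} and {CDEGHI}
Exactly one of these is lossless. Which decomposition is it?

Decomposition 1: common = {DFH}, closure = {DFH} → lossy.
Decomposition 2: common = {CF}, closure = {CFG} → lossy.
Decomposition 3: common = {CE}, closure = {CEFGHI} → lossless.

Decomposition 3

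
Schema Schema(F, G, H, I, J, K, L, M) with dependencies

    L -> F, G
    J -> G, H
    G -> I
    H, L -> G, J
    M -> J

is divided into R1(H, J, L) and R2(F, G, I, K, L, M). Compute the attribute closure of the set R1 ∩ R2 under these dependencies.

F, G, I, L

R1 ∩ R2 = {L}.
L → F, G applies, adding F, G
G → I applies, adding I
Closure: {F, G, I, L}.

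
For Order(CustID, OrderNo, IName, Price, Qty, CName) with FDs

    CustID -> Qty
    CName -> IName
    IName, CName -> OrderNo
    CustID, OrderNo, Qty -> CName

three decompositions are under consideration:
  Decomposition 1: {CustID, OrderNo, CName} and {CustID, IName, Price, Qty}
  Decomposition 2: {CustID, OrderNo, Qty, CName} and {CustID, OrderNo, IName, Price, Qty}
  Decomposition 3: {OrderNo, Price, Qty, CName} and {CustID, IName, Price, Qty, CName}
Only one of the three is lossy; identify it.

Decomposition 1

Decomposition 1: common = {CustID}, closure = {CustID, Qty} → lossy.
Decomposition 2: common = {CustID, OrderNo, Qty}, closure = {CustID, OrderNo, IName, Qty, CName} → lossless.
Decomposition 3: common = {Price, Qty, CName}, closure = {OrderNo, IName, Price, Qty, CName} → lossless.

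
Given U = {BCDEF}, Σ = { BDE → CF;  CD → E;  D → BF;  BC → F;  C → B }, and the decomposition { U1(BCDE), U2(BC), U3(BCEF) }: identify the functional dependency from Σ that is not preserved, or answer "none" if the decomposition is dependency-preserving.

Check D → BF: no single fragment contains all of {BDF}, and the restricted closure of {D} across the fragments never reaches {BF}.
BDE → CF is preserved.
CD → E is preserved.
BC → F is preserved.
C → B is preserved.

D → BF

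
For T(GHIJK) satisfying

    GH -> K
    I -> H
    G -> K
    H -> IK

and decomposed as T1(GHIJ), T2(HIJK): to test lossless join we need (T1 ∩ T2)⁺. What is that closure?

T1 ∩ T2 = {HIJ}.
H → IK applies, adding K
Closure: {HIJK}.

HIJK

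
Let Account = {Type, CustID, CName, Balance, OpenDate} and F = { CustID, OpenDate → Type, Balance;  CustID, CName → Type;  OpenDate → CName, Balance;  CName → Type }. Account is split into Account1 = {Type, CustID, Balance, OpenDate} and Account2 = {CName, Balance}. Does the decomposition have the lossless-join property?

Common attributes: Account1 ∩ Account2 = {Balance}.
No dependency enlarges {Balance}, so (Balance)⁺ = {Balance}.
The closure contains neither all of Account1 = {Type, CustID, Balance, OpenDate} nor all of Account2 = {CName, Balance}, so the common attributes are not a superkey of either fragment. The join is lossy.

No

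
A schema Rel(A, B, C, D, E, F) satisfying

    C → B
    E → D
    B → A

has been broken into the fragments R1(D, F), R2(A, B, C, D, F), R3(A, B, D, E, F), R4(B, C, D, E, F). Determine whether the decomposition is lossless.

Chase test. Columns are A, B, C, D, E, F; row i has aⱼ where attribute j ∈ Ri, else bᵢⱼ.
Initial tableau (one row per fragment):
  row 1: b11 b12 b13 a4 b15 a6
  row 2: a1 a2 a3 a4 b25 a6
  row 3: a1 a2 b33 a4 a5 a6
  row 4: b41 a2 a3 a4 a5 a6
Rows 2 and 4 agree on B; apply B→A and equate their A entries.
Row 4 is now all distinguished symbols — the join is lossless.

Yes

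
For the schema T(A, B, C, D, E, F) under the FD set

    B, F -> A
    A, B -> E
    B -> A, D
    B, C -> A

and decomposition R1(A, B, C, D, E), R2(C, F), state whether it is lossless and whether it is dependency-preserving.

lossy but dependency-preserving

Lossless test: (C)⁺ = {C}, which is a superkey of neither fragment — lossy.
Dependency preservation: B, F → A is not contained in any single fragment, but the restricted closure of its left-hand side across the fragments still reaches the right-hand side; the remaining FDs each lie inside some fragment. All dependencies are preserved.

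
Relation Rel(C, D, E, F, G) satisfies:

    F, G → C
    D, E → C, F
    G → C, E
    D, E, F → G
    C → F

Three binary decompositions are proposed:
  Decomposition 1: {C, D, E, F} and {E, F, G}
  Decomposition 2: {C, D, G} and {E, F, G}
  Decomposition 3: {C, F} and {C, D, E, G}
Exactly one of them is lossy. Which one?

Decomposition 1

Decomposition 1: common = {E, F}, closure = {E, F} → lossy.
Decomposition 2: common = {G}, closure = {C, E, F, G} → lossless.
Decomposition 3: common = {C}, closure = {C, F} → lossless.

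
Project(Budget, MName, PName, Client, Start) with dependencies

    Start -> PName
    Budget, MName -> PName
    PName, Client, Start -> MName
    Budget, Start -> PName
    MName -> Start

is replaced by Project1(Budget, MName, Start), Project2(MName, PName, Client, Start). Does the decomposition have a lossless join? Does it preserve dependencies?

lossy but dependency-preserving

Lossless test: (MName, Start)⁺ = {MName, PName, Start}, which is a superkey of neither fragment — lossy.
Dependency preservation: Budget, MName → PName; Budget, Start → PName are not contained in any single fragment, but the restricted closure of each left-hand side across the fragments still reaches the right-hand side; the remaining FDs each lie inside some fragment. All dependencies are preserved.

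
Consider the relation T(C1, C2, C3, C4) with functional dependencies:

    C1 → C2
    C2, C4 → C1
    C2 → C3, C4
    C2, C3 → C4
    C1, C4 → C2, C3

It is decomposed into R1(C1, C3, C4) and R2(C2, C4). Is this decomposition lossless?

Common attributes: R1 ∩ R2 = {C4}.
No dependency enlarges {C4}, so (C4)⁺ = {C4}.
The closure contains neither all of R1 = {C1, C3, C4} nor all of R2 = {C2, C4}, so the common attributes are not a superkey of either fragment. The join is lossy.

No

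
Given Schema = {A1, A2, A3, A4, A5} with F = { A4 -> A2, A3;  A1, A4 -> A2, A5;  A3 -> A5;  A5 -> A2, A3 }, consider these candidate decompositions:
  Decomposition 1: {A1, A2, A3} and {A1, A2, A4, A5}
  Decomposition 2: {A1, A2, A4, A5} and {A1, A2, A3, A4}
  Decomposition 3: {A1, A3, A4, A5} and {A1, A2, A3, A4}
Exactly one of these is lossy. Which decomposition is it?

Decomposition 1

Decomposition 1: common = {A1, A2}, closure = {A1, A2} → lossy.
Decomposition 2: common = {A1, A2, A4}, closure = {A1, A2, A3, A4, A5} → lossless.
Decomposition 3: common = {A1, A3, A4}, closure = {A1, A2, A3, A4, A5} → lossless.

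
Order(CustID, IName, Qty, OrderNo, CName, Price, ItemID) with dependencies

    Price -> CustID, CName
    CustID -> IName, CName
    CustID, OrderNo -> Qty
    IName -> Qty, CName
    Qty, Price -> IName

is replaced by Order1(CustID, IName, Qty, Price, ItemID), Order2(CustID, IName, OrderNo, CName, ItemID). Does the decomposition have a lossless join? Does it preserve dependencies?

lossy but dependency-preserving

Lossless test: (CustID, IName, ItemID)⁺ = {CustID, IName, Qty, CName, ItemID}, which is a superkey of neither fragment — lossy.
Dependency preservation: Price → CustID, CName; CustID, OrderNo → Qty; IName → Qty, CName are not contained in any single fragment, but the restricted closure of each left-hand side across the fragments still reaches the right-hand side; the remaining FDs each lie inside some fragment. All dependencies are preserved.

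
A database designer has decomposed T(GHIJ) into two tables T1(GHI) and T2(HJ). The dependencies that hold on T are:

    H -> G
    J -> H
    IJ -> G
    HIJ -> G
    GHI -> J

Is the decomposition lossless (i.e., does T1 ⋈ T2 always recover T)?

Common attributes: T1 ∩ T2 = {H}.
Closure of {H}: H → G applies, adding G. So (H)⁺ = {GH}.
The closure contains neither all of T1 = {GHI} nor all of T2 = {HJ}, so the common attributes are not a superkey of either fragment. The join is lossy.

No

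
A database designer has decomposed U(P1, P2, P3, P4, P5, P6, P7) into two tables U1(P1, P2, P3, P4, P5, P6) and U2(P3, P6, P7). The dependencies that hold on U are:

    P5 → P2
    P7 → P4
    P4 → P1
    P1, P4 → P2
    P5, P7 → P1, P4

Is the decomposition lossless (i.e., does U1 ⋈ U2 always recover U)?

No

Common attributes: U1 ∩ U2 = {P3, P6}.
No dependency enlarges {P3, P6}, so (P3, P6)⁺ = {P3, P6}.
The closure contains neither all of U1 = {P1, P2, P3, P4, P5, P6} nor all of U2 = {P3, P6, P7}, so the common attributes are not a superkey of either fragment. The join is lossy.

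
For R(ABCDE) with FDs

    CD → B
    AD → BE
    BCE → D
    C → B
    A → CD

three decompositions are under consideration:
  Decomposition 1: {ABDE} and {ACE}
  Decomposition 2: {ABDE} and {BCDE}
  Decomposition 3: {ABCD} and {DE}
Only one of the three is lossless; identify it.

Decomposition 1: common = {AE}, closure = {ABCDE} → lossless.
Decomposition 2: common = {BDE}, closure = {BDE} → lossy.
Decomposition 3: common = {D}, closure = {D} → lossy.

Decomposition 1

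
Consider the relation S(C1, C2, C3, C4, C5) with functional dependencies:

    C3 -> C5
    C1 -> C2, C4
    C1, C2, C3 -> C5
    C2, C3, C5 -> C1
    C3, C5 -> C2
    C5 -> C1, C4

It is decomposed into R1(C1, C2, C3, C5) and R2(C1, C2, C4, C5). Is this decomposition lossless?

Yes

Common attributes: R1 ∩ R2 = {C1, C2, C5}.
Closure of {C1, C2, C5}: C1 → C2, C4 applies, adding C4. So (C1, C2, C5)⁺ = {C1, C2, C4, C5}.
This closure contains every attribute of R2, so R1 ∩ R2 → R2. The join is lossless.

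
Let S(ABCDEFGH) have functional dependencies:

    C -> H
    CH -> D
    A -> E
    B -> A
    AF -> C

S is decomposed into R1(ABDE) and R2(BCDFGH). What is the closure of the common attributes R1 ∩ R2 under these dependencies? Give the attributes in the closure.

R1 ∩ R2 = {BD}.
B → A applies, adding A
A → E applies, adding E
Closure: {ABDE}.

ABDE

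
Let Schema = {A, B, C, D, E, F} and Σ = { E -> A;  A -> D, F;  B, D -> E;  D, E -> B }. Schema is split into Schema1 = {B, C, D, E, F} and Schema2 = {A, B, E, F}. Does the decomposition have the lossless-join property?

Common attributes: Schema1 ∩ Schema2 = {B, E, F}.
Closure of {B, E, F}: E → A applies, adding A; A → D, F applies, adding D. So (B, E, F)⁺ = {A, B, D, E, F}.
This closure contains every attribute of Schema2, so Schema1 ∩ Schema2 → Schema2. The join is lossless.

Yes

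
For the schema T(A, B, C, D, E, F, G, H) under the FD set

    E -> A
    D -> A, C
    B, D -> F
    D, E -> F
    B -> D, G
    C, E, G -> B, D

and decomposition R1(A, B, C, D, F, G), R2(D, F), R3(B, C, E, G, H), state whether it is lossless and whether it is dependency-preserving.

Lossless test (chase): Rows 1 and 2 agree on D; apply D→A, C and equate their A, C entries. Rows 1 and 3 agree on B; apply B→D, G and equate their D, G entries. Rows 1 and 3 agree on D; apply D→A, C and equate their A, C entries. Rows 1 and 3 agree on B, D; apply B, D→F and equate their F entries. Row 3 is now all distinguished symbols — the join is lossless.
Dependency preservation: the restricted closure of {E} across the fragments never reaches {A}, so E → A cannot be enforced without a join — not preserved.

lossless but not dependency-preserving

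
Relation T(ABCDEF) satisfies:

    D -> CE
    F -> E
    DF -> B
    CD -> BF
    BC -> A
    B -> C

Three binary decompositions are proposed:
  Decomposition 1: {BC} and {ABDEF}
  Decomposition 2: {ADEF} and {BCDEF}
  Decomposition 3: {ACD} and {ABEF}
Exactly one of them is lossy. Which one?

Decomposition 1: common = {B}, closure = {ABC} → lossless.
Decomposition 2: common = {DEF}, closure = {ABCDEF} → lossless.
Decomposition 3: common = {A}, closure = {A} → lossy.

Decomposition 3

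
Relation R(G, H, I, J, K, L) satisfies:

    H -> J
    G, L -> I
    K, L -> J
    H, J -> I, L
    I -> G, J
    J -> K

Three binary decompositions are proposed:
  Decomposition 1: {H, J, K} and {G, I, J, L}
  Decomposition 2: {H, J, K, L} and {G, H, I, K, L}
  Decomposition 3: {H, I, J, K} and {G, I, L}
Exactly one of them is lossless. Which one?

Decomposition 1: common = {J}, closure = {J, K} → lossy.
Decomposition 2: common = {H, K, L}, closure = {G, H, I, J, K, L} → lossless.
Decomposition 3: common = {I}, closure = {G, I, J, K} → lossy.

Decomposition 2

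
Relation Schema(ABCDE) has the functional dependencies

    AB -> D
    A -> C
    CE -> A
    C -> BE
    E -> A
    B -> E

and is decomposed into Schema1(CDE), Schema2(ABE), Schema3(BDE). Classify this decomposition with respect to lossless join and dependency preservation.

lossless and dependency-preserving

Lossless test (chase): Rows 1 and 2 agree on E; apply E→A and equate their A entries. Rows 1 and 3 agree on E; apply E→A and equate their A entries. Rows 2 and 3 agree on AB; apply AB→D and equate their D entries. Rows 1 and 2 agree on A; apply A→C and equate their C entries. Rows 1 and 3 agree on A; apply A→C and equate their C entries. Rows 1 and 2 agree on C; apply C→BE and equate their BE entries. Row 1 is now all distinguished symbols — the join is lossless.
Dependency preservation: AB → D; A → C; CE → A; C → BE are not contained in any single fragment, but the restricted closure of each left-hand side across the fragments still reaches the right-hand side; the remaining FDs each lie inside some fragment. All dependencies are preserved.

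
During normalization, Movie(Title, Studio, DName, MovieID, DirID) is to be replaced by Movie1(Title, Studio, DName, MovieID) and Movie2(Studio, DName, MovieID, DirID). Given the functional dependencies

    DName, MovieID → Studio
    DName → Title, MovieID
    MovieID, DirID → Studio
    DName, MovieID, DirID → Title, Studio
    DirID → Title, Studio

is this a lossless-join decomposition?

Common attributes: Movie1 ∩ Movie2 = {Studio, DName, MovieID}.
Closure of {Studio, DName, MovieID}: DName → Title, MovieID applies, adding Title. So (Studio, DName, MovieID)⁺ = {Title, Studio, DName, MovieID}.
This closure contains every attribute of Movie1, so Movie1 ∩ Movie2 → Movie1. The join is lossless.

Yes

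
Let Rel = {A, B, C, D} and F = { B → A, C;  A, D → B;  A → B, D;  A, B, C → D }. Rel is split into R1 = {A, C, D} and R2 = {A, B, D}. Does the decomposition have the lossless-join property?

Yes

Common attributes: R1 ∩ R2 = {A, D}.
Closure of {A, D}: A, D → B applies, adding B; B → A, C applies, adding C. So (A, D)⁺ = {A, B, C, D}.
This closure contains every attribute of R1, so R1 ∩ R2 → R1. The join is lossless.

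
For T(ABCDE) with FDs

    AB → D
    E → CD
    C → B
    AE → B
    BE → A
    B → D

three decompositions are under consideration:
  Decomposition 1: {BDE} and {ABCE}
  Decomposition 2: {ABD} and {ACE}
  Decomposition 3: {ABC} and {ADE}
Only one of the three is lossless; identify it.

Decomposition 1: common = {BE}, closure = {ABCDE} → lossless.
Decomposition 2: common = {A}, closure = {A} → lossy.
Decomposition 3: common = {A}, closure = {A} → lossy.

Decomposition 1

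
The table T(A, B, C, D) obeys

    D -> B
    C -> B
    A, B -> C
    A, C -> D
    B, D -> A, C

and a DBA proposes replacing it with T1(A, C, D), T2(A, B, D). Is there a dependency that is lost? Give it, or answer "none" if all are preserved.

C -> B

Check C → B: no single fragment contains all of {B, C}, and the restricted closure of {C} across the fragments never reaches {B}.
D → B is preserved.
A, B → C is preserved.
A, C → D is preserved.
B, D → A, C is preserved.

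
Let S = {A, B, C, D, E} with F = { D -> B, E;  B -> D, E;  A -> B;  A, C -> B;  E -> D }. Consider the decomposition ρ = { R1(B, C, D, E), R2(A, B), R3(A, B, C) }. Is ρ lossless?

Chase test. Columns are A, B, C, D, E; row i has aⱼ where attribute j ∈ Ri, else bᵢⱼ.
Initial tableau (one row per fragment):
  row 1: b11 a2 a3 a4 a5
  row 2: a1 a2 b23 b24 b25
  row 3: a1 a2 a3 b34 b35
Rows 1 and 2 agree on B; apply B→D, E and equate their D, E entries.
Rows 1 and 3 agree on B; apply B→D, E and equate their D, E entries.
Row 3 is now all distinguished symbols — the join is lossless.

Yes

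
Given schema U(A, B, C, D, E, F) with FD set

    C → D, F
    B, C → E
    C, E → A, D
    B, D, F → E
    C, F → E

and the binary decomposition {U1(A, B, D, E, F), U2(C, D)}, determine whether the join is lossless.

No

Common attributes: U1 ∩ U2 = {D}.
No dependency enlarges {D}, so (D)⁺ = {D}.
The closure contains neither all of U1 = {A, B, D, E, F} nor all of U2 = {C, D}, so the common attributes are not a superkey of either fragment. The join is lossy.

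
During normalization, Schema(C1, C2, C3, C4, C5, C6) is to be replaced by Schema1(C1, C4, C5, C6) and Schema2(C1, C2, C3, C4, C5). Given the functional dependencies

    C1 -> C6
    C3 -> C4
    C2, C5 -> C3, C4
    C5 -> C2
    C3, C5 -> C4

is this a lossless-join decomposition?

Yes

Common attributes: Schema1 ∩ Schema2 = {C1, C4, C5}.
Closure of {C1, C4, C5}: C1 → C6 applies, adding C6; C5 → C2 applies, adding C2; C2, C5 → C3, C4 applies, adding C3. So (C1, C4, C5)⁺ = {C1, C2, C3, C4, C5, C6}.
This closure contains every attribute of Schema1, so Schema1 ∩ Schema2 → Schema1. The join is lossless.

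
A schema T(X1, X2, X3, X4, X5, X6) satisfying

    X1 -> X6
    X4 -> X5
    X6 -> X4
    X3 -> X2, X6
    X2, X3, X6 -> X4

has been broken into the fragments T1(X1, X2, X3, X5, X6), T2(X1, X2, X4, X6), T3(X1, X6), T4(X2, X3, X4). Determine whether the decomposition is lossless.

Yes

Chase test. Columns are X1, X2, X3, X4, X5, X6; row i has aⱼ where attribute j ∈ Ti, else bᵢⱼ.
Initial tableau (one row per fragment):
  row 1: a1 a2 a3 b14 a5 a6
  row 2: a1 a2 b23 a4 b25 a6
  row 3: a1 b32 b33 b34 b35 a6
  row 4: b41 a2 a3 a4 b45 b46
Rows 2 and 4 agree on X4; apply X4→X5 and equate their X5 entries.
Rows 1 and 2 agree on X6; apply X6→X4 and equate their X4 entries.
Rows 1 and 3 agree on X6; apply X6→X4 and equate their X4 entries.
Rows 1 and 4 agree on X3; apply X3→X2, X6 and equate their X2, X6 entries.
Rows 1 and 2 agree on X4; apply X4→X5 and equate their X5 entries.
Rows 1 and 3 agree on X4; apply X4→X5 and equate their X5 entries.
Row 1 is now all distinguished symbols — the join is lossless.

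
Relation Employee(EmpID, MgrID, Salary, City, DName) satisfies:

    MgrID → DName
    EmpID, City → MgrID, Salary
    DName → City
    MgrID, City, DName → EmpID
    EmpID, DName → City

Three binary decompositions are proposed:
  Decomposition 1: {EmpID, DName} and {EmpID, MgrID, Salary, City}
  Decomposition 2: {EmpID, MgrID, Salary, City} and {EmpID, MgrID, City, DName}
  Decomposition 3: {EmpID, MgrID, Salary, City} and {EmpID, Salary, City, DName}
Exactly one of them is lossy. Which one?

Decomposition 1: common = {EmpID}, closure = {EmpID} → lossy.
Decomposition 2: common = {EmpID, MgrID, City}, closure = {EmpID, MgrID, Salary, City, DName} → lossless.
Decomposition 3: common = {EmpID, Salary, City}, closure = {EmpID, MgrID, Salary, City, DName} → lossless.

Decomposition 1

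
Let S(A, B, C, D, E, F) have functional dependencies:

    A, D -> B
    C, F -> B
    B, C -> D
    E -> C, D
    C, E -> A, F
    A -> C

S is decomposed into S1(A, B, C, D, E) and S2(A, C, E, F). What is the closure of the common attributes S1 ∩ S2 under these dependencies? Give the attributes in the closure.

S1 ∩ S2 = {A, C, E}.
E → C, D applies, adding D
C, E → A, F applies, adding F
A, D → B applies, adding B
Closure: {A, B, C, D, E, F}.

A, B, C, D, E, F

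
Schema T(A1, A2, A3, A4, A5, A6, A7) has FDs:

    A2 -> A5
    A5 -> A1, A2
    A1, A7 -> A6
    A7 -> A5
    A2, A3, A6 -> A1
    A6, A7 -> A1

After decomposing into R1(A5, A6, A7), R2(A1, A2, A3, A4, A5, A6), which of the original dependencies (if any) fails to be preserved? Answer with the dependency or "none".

A2 → A5 lies within R2.
A5 → A1, A2 lies within R2.
A1, A7 → A6: restricted closure across fragments reaches A6.
A7 → A5 lies within R1.
A2, A3, A6 → A1 lies within R2.
A6, A7 → A1: restricted closure across fragments reaches A1.
Every dependency is enforceable on the fragments, so the decomposition is dependency-preserving.

none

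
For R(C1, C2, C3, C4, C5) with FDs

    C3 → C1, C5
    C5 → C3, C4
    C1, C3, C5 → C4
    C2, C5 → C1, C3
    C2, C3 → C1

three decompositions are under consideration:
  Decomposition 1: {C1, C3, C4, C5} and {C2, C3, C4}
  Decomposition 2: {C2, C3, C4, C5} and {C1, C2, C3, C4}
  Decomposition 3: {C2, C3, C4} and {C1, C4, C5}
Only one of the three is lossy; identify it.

Decomposition 1: common = {C3, C4}, closure = {C1, C3, C4, C5} → lossless.
Decomposition 2: common = {C2, C3, C4}, closure = {C1, C2, C3, C4, C5} → lossless.
Decomposition 3: common = {C4}, closure = {C4} → lossy.

Decomposition 3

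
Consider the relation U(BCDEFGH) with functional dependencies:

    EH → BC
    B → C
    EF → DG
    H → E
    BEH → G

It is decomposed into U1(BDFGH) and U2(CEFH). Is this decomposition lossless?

Common attributes: U1 ∩ U2 = {FH}.
Closure of {FH}: H → E applies, adding E; EH → BC applies, adding BC; EF → DG applies, adding DG. So (FH)⁺ = {BCDEFGH}.
This closure contains every attribute of U1, so U1 ∩ U2 → U1. The join is lossless.

Yes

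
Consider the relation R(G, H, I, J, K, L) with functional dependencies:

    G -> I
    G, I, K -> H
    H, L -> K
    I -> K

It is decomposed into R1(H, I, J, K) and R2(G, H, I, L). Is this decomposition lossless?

Common attributes: R1 ∩ R2 = {H, I}.
Closure of {H, I}: I → K applies, adding K. So (H, I)⁺ = {H, I, K}.
The closure contains neither all of R1 = {H, I, J, K} nor all of R2 = {G, H, I, L}, so the common attributes are not a superkey of either fragment. The join is lossy.

No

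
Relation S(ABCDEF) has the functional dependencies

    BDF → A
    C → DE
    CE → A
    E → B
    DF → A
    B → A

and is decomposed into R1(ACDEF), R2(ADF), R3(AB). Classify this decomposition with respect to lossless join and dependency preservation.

Lossless test (chase): applying each FD to every pair of rows produces no changes in the tableau, so no row becomes fully distinguished — the join is lossy.
Dependency preservation: the restricted closure of {E} across the fragments never reaches {B}, so E → B cannot be enforced without a join — not preserved.

lossy and not dependency-preserving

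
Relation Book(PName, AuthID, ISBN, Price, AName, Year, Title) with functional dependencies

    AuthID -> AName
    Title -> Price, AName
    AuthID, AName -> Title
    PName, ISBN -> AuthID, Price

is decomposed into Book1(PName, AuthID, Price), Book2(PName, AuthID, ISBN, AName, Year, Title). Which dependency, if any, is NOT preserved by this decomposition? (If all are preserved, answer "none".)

Title -> Price, AName

Check Title → Price, AName: no single fragment contains all of {Price, AName, Title}, and the restricted closure of {Title} across the fragments never reaches {Price, AName}.
AuthID → AName is preserved.
AuthID, AName → Title is preserved.
PName, ISBN → AuthID, Price is preserved.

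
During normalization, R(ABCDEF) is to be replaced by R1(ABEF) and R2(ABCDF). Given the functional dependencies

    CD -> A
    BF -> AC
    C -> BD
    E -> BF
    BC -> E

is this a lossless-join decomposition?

Yes

Common attributes: R1 ∩ R2 = {ABF}.
Closure of {ABF}: BF → AC applies, adding C; C → BD applies, adding D; BC → E applies, adding E. So (ABF)⁺ = {ABCDEF}.
This closure contains every attribute of R1, so R1 ∩ R2 → R1. The join is lossless.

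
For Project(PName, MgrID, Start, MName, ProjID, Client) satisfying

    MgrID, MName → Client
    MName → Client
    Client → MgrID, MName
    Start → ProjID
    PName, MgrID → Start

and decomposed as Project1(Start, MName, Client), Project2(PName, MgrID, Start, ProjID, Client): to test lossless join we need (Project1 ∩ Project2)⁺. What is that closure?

MgrID, Start, MName, ProjID, Client

Project1 ∩ Project2 = {Start, Client}.
Client → MgrID, MName applies, adding MgrID, MName
Start → ProjID applies, adding ProjID
Closure: {MgrID, Start, MName, ProjID, Client}.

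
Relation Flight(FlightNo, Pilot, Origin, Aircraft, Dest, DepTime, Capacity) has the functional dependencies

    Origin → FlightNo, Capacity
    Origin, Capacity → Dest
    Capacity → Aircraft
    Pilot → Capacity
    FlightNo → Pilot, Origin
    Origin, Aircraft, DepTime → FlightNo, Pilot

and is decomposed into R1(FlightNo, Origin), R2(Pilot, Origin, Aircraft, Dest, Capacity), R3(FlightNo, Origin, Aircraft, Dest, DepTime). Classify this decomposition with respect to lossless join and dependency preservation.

lossless and dependency-preserving

Lossless test (chase): Rows 1 and 2 agree on Origin; apply Origin→FlightNo, Capacity and equate their FlightNo, Capacity entries. Rows 1 and 3 agree on Origin; apply Origin→FlightNo, Capacity and equate their FlightNo, Capacity entries. Rows 1 and 2 agree on Origin, Capacity; apply Origin, Capacity→Dest and equate their Dest entries. Rows 1 and 2 agree on Capacity; apply Capacity→Aircraft and equate their Aircraft entries. Rows 1 and 2 agree on FlightNo; apply FlightNo→Pilot, Origin and equate their Pilot, Origin entries. Rows 1 and 3 agree on FlightNo; apply FlightNo→Pilot, Origin and equate their Pilot, Origin entries. Row 3 is now all distinguished symbols — the join is lossless.
Dependency preservation: Origin → FlightNo, Capacity; FlightNo → Pilot, Origin; Origin, Aircraft, DepTime → FlightNo, Pilot are not contained in any single fragment, but the restricted closure of each left-hand side across the fragments still reaches the right-hand side; the remaining FDs each lie inside some fragment. All dependencies are preserved.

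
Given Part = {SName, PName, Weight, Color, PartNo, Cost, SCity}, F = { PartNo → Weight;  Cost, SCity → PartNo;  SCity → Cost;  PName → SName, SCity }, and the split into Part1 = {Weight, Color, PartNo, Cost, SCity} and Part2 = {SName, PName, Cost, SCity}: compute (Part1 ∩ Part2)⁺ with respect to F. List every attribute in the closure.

Part1 ∩ Part2 = {Cost, SCity}.
Cost, SCity → PartNo applies, adding PartNo
PartNo → Weight applies, adding Weight
Closure: {Weight, PartNo, Cost, SCity}.

Weight, PartNo, Cost, SCity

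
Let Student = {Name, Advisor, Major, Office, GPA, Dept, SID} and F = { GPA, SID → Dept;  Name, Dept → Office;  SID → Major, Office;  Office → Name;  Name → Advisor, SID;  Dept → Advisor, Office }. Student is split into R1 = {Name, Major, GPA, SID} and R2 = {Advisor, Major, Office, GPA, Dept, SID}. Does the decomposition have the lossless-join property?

Common attributes: R1 ∩ R2 = {Major, GPA, SID}.
Closure of {Major, GPA, SID}: GPA, SID → Dept applies, adding Dept; SID → Major, Office applies, adding Office; Office → Name applies, adding Name; Name → Advisor, SID applies, adding Advisor. So (Major, GPA, SID)⁺ = {Name, Advisor, Major, Office, GPA, Dept, SID}.
This closure contains every attribute of R1, so R1 ∩ R2 → R1. The join is lossless.

Yes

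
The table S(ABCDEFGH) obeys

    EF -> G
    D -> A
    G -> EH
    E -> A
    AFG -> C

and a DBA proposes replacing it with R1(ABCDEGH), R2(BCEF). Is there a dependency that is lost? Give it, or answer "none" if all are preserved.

EF -> G

Check EF → G: no single fragment contains all of {EFG}, and the restricted closure of {EF} across the fragments never reaches {G}.
D → A is preserved.
G → EH is preserved.
E → A is preserved.
AFG → C is preserved.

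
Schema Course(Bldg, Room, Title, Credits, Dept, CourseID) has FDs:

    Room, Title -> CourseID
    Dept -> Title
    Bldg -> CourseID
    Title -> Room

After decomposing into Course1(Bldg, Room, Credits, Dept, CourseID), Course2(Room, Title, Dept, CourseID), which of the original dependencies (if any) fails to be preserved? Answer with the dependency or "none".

Room, Title → CourseID lies within Course2.
Dept → Title lies within Course2.
Bldg → CourseID lies within Course1.
Title → Room lies within Course2.
Every dependency is enforceable on the fragments, so the decomposition is dependency-preserving.

none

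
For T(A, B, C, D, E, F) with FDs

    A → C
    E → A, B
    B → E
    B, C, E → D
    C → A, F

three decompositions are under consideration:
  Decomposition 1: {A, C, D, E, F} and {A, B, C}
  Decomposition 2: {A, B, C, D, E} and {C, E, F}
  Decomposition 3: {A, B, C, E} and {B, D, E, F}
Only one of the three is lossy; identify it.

Decomposition 1: common = {A, C}, closure = {A, C, F} → lossy.
Decomposition 2: common = {C, E}, closure = {A, B, C, D, E, F} → lossless.
Decomposition 3: common = {B, E}, closure = {A, B, C, D, E, F} → lossless.

Decomposition 1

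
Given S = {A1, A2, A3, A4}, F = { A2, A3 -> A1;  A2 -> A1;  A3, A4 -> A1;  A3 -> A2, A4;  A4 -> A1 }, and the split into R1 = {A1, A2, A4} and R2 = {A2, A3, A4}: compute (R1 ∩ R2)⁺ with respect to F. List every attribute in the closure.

R1 ∩ R2 = {A2, A4}.
A2 → A1 applies, adding A1
Closure: {A1, A2, A4}.

A1, A2, A4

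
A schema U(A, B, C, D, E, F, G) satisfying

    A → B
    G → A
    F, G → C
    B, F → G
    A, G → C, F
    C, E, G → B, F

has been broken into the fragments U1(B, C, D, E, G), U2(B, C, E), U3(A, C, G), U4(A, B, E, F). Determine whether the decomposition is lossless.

No

Chase test. Columns are A, B, C, D, E, F, G; row i has aⱼ where attribute j ∈ Ui, else bᵢⱼ.
Initial tableau (one row per fragment):
  row 1: b11 a2 a3 a4 a5 b16 a7
  row 2: b21 a2 a3 b24 a5 b26 b27
  row 3: a1 b32 a3 b34 b35 b36 a7
  row 4: a1 a2 b43 b44 a5 a6 b47
Rows 3 and 4 agree on A; apply A→B and equate their B entries.
Rows 1 and 3 agree on G; apply G→A and equate their A entries.
Rows 1 and 3 agree on A, G; apply A, G→C, F and equate their C, F entries.
No row becomes fully distinguished — the join is lossy.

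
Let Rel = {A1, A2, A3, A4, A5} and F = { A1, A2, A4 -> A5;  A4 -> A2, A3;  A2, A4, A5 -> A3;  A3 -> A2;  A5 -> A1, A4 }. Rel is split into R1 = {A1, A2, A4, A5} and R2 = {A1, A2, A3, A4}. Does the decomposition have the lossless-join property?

Yes

Common attributes: R1 ∩ R2 = {A1, A2, A4}.
Closure of {A1, A2, A4}: A1, A2, A4 → A5 applies, adding A5; A4 → A2, A3 applies, adding A3. So (A1, A2, A4)⁺ = {A1, A2, A3, A4, A5}.
This closure contains every attribute of R1, so R1 ∩ R2 → R1. The join is lossless.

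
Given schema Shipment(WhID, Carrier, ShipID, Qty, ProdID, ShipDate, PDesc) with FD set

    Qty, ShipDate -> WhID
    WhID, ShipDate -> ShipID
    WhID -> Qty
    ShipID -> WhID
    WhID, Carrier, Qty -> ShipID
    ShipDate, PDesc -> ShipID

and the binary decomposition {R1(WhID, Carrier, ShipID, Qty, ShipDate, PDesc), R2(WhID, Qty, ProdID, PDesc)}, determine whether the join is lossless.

Common attributes: R1 ∩ R2 = {WhID, Qty, PDesc}.
No dependency enlarges {WhID, Qty, PDesc}, so (WhID, Qty, PDesc)⁺ = {WhID, Qty, PDesc}.
The closure contains neither all of R1 = {WhID, Carrier, ShipID, Qty, ShipDate, PDesc} nor all of R2 = {WhID, Qty, ProdID, PDesc}, so the common attributes are not a superkey of either fragment. The join is lossy.

No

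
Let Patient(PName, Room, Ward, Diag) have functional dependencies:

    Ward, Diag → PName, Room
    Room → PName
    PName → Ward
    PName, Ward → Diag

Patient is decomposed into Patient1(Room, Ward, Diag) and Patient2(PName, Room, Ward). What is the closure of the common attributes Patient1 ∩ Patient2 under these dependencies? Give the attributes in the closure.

PName, Room, Ward, Diag

Patient1 ∩ Patient2 = {Room, Ward}.
Room → PName applies, adding PName
PName, Ward → Diag applies, adding Diag
Closure: {PName, Room, Ward, Diag}.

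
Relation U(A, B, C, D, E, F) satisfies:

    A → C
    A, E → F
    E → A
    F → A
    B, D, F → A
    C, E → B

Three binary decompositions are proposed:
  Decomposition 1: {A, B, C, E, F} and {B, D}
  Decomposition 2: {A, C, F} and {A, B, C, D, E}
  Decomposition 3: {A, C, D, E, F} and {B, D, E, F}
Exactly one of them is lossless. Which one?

Decomposition 1: common = {B}, closure = {B} → lossy.
Decomposition 2: common = {A, C}, closure = {A, C} → lossy.
Decomposition 3: common = {D, E, F}, closure = {A, B, C, D, E, F} → lossless.

Decomposition 3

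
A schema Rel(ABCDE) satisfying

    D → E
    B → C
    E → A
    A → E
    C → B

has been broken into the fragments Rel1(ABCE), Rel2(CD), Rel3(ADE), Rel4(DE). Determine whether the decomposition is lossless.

Yes

Chase test. Columns are ABCDE; row i has aⱼ where attribute j ∈ Reli, else bᵢⱼ.
Initial tableau (one row per fragment):
  row 1: a1 a2 a3 b14 a5
  row 2: b21 b22 a3 a4 b25
  row 3: a1 b32 b33 a4 a5
  row 4: b41 b42 b43 a4 a5
Rows 2 and 3 agree on D; apply D→E and equate their E entries.
Rows 1 and 2 agree on E; apply E→A and equate their A entries.
Rows 1 and 4 agree on E; apply E→A and equate their A entries.
Rows 1 and 2 agree on C; apply C→B and equate their B entries.
Row 2 is now all distinguished symbols — the join is lossless.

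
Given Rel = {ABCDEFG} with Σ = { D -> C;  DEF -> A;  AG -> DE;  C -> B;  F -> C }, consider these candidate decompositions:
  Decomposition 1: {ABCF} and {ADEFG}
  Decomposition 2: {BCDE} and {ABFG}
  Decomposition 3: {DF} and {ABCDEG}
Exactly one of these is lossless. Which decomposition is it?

Decomposition 1: common = {AF}, closure = {ABCF} → lossless.
Decomposition 2: common = {B}, closure = {B} → lossy.
Decomposition 3: common = {D}, closure = {BCD} → lossy.

Decomposition 1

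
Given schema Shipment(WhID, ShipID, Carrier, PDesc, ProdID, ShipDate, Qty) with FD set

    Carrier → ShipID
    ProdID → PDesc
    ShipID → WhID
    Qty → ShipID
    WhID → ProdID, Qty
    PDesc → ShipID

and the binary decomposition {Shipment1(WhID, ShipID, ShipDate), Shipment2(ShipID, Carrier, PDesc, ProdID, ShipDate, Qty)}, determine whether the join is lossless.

Common attributes: Shipment1 ∩ Shipment2 = {ShipID, ShipDate}.
Closure of {ShipID, ShipDate}: ShipID → WhID applies, adding WhID; WhID → ProdID, Qty applies, adding ProdID, Qty; ProdID → PDesc applies, adding PDesc. So (ShipID, ShipDate)⁺ = {WhID, ShipID, PDesc, ProdID, ShipDate, Qty}.
This closure contains every attribute of Shipment1, so Shipment1 ∩ Shipment2 → Shipment1. The join is lossless.

Yes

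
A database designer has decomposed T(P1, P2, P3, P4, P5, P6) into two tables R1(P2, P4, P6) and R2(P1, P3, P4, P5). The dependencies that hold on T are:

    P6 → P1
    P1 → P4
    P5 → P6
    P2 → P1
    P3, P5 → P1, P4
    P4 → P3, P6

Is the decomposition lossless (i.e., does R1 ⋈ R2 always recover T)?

No

Common attributes: R1 ∩ R2 = {P4}.
Closure of {P4}: P4 → P3, P6 applies, adding P3, P6; P6 → P1 applies, adding P1. So (P4)⁺ = {P1, P3, P4, P6}.
The closure contains neither all of R1 = {P2, P4, P6} nor all of R2 = {P1, P3, P4, P5}, so the common attributes are not a superkey of either fragment. The join is lossy.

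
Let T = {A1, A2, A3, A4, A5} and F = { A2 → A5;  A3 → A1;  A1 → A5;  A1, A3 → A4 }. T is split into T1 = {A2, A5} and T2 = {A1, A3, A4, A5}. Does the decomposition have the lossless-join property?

Common attributes: T1 ∩ T2 = {A5}.
No dependency enlarges {A5}, so (A5)⁺ = {A5}.
The closure contains neither all of T1 = {A2, A5} nor all of T2 = {A1, A3, A4, A5}, so the common attributes are not a superkey of either fragment. The join is lossy.

No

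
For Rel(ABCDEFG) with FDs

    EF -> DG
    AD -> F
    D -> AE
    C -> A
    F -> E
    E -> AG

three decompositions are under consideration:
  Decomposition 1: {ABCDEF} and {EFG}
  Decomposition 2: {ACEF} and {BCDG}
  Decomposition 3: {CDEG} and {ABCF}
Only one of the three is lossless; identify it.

Decomposition 1: common = {EF}, closure = {ADEFG} → lossless.
Decomposition 2: common = {C}, closure = {AC} → lossy.
Decomposition 3: common = {C}, closure = {AC} → lossy.

Decomposition 1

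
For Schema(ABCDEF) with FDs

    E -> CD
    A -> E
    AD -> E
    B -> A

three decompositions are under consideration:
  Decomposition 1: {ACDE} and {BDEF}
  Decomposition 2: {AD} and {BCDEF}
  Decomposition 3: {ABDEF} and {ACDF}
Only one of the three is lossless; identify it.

Decomposition 1: common = {DE}, closure = {CDE} → lossy.
Decomposition 2: common = {D}, closure = {D} → lossy.
Decomposition 3: common = {ADF}, closure = {ACDEF} → lossless.

Decomposition 3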